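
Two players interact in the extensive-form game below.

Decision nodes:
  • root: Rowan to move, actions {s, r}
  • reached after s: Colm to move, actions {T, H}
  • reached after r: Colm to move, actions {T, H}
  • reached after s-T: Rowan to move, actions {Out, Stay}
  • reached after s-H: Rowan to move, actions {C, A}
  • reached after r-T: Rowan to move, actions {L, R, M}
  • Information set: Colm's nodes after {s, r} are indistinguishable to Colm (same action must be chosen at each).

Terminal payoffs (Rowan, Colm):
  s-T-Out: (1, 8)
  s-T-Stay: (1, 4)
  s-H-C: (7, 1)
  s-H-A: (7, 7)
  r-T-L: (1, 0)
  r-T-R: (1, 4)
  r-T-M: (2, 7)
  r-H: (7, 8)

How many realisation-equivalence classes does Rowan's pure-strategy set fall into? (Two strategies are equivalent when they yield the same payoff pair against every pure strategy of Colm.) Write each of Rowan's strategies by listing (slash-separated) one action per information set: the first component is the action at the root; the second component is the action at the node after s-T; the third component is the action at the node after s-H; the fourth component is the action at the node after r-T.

Rowan has 24 pure strategies: s/Out/C/L, s/Out/C/R, s/Out/C/M, s/Out/A/L, s/Out/A/R, s/Out/A/M, s/Stay/C/L, s/Stay/C/R, s/Stay/C/M, s/Stay/A/L, s/Stay/A/R, s/Stay/A/M, r/Out/C/L, r/Out/C/R, r/Out/C/M, r/Out/A/L, r/Out/A/R, r/Out/A/M, r/Stay/C/L, r/Stay/C/R, r/Stay/C/M, r/Stay/A/L, r/Stay/A/R, r/Stay/A/M. Columns: T, H.
{s/Out/C/L, s/Out/C/R, s/Out/C/M} → row (1,8) (7,1)
{s/Out/A/L, s/Out/A/R, s/Out/A/M} → row (1,8) (7,7)
{s/Stay/C/L, s/Stay/C/R, s/Stay/C/M} → row (1,4) (7,1)
{s/Stay/A/L, s/Stay/A/R, s/Stay/A/M} → row (1,4) (7,7)
{r/Out/C/L, r/Out/A/L, r/Stay/C/L, r/Stay/A/L} → row (1,0) (7,8)
{r/Out/C/R, r/Out/A/R, r/Stay/C/R, r/Stay/A/R} → row (1,4) (7,8)
{r/Out/C/M, r/Out/A/M, r/Stay/C/M, r/Stay/A/M} → row (2,7) (7,8)
That's 7 distinct rows out of 24 strategies.

7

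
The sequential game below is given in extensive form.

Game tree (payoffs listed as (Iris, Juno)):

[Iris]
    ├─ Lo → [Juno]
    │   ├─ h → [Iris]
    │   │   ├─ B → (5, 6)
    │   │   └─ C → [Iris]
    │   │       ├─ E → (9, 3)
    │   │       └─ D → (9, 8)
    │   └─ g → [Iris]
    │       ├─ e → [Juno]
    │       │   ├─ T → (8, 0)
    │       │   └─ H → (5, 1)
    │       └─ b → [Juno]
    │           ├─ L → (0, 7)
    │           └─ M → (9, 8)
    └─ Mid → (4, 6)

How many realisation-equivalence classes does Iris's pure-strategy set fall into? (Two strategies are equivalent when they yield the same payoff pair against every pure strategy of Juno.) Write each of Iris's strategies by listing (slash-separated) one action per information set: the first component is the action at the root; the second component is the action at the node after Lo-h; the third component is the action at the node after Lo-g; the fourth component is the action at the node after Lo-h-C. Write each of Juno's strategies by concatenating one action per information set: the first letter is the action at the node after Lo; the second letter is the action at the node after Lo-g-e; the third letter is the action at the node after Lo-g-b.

7

Iris has 16 pure strategies: Lo/B/e/E, Lo/B/e/D, Lo/B/b/E, Lo/B/b/D, Lo/C/e/E, Lo/C/e/D, Lo/C/b/E, Lo/C/b/D, Mid/B/e/E, Mid/B/e/D, Mid/B/b/E, Mid/B/b/D, Mid/C/e/E, Mid/C/e/D, Mid/C/b/E, Mid/C/b/D. Columns: hTL, hTM, hHL, hHM, gTL, gTM, gHL, gHM.
{Lo/B/e/E, Lo/B/e/D} → row (5,6) (5,6) (5,6) (5,6) (8,0) (8,0) (5,1) (5,1)
{Lo/B/b/E, Lo/B/b/D} → row (5,6) (5,6) (5,6) (5,6) (0,7) (9,8) (0,7) (9,8)
{Lo/C/e/E} → row (9,3) (9,3) (9,3) (9,3) (8,0) (8,0) (5,1) (5,1)
{Lo/C/e/D} → row (9,8) (9,8) (9,8) (9,8) (8,0) (8,0) (5,1) (5,1)
{Lo/C/b/E} → row (9,3) (9,3) (9,3) (9,3) (0,7) (9,8) (0,7) (9,8)
{Lo/C/b/D} → row (9,8) (9,8) (9,8) (9,8) (0,7) (9,8) (0,7) (9,8)
{Mid/B/e/E, Mid/B/e/D, Mid/B/b/E, Mid/B/b/D, Mid/C/e/E, Mid/C/e/D, Mid/C/b/E, Mid/C/b/D} → row (4,6) (4,6) (4,6) (4,6) (4,6) (4,6) (4,6) (4,6)
That's 7 distinct rows out of 16 strategies.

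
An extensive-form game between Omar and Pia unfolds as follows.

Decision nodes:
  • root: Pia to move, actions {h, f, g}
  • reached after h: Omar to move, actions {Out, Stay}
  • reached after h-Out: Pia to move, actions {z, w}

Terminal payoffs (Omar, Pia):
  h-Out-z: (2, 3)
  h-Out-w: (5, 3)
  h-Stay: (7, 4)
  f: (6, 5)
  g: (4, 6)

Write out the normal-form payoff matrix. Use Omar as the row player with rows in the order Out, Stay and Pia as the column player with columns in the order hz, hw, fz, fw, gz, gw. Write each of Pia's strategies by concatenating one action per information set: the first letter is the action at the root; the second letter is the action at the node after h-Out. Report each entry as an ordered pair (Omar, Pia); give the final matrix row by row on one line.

Row Out: hz→(2,3), hw→(5,3), fz→(6,5), fw→(6,5), gz→(4,6), gw→(4,6)
Row Stay: hz→(7,4), hw→(7,4), fz→(6,5), fw→(6,5), gz→(4,6), gw→(4,6)

Out: (2,3) (5,3) (6,5) (6,5) (4,6) (4,6) | Stay: (7,4) (7,4) (6,5) (6,5) (4,6) (4,6)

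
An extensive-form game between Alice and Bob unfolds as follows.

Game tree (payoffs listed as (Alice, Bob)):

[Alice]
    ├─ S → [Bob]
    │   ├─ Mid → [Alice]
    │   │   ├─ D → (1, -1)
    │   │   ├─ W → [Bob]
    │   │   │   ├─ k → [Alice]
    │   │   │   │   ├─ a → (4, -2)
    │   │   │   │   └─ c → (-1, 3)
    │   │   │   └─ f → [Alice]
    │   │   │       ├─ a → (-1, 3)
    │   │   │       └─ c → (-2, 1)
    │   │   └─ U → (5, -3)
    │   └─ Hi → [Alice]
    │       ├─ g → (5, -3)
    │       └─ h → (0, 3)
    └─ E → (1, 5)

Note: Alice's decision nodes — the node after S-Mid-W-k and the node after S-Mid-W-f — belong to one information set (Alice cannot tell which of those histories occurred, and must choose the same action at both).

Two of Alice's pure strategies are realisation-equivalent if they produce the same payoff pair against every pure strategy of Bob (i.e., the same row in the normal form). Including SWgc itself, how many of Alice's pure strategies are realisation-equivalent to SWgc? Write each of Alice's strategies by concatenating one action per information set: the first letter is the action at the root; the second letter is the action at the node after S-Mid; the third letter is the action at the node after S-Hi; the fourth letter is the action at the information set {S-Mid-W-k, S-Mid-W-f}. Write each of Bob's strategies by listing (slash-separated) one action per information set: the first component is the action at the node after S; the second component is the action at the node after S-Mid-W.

1

Row for SWgc (columns Mid/k, Mid/f, Hi/k, Hi/f): (-1,3) (-2,1) (5,-3) (5,-3).
Every one of Alice's information sets is on the play path for some reply by Bob when Alice follows SWgc.
Changing the action at any of them therefore changes at least one column, so only SWgc itself gives this row.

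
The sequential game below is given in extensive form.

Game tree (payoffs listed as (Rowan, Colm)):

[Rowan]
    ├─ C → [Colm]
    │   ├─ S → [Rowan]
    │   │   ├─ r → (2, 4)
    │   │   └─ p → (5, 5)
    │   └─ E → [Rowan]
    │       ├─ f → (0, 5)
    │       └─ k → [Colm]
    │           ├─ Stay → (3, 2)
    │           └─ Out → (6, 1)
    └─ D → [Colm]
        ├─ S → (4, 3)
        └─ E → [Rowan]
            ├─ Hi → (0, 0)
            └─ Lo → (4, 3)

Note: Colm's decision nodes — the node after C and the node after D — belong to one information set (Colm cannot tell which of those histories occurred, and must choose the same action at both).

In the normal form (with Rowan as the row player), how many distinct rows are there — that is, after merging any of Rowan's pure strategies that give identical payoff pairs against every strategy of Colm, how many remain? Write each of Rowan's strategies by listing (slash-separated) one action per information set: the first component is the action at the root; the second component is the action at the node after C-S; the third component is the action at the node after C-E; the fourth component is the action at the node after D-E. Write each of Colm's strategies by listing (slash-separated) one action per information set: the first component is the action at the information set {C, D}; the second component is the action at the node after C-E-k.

6

Rowan has 16 pure strategies: C/r/f/Hi, C/r/f/Lo, C/r/k/Hi, C/r/k/Lo, C/p/f/Hi, C/p/f/Lo, C/p/k/Hi, C/p/k/Lo, D/r/f/Hi, D/r/f/Lo, D/r/k/Hi, D/r/k/Lo, D/p/f/Hi, D/p/f/Lo, D/p/k/Hi, D/p/k/Lo. Columns: S/Stay, S/Out, E/Stay, E/Out.
{C/r/f/Hi, C/r/f/Lo} → row (2,4) (2,4) (0,5) (0,5)
{C/r/k/Hi, C/r/k/Lo} → row (2,4) (2,4) (3,2) (6,1)
{C/p/f/Hi, C/p/f/Lo} → row (5,5) (5,5) (0,5) (0,5)
{C/p/k/Hi, C/p/k/Lo} → row (5,5) (5,5) (3,2) (6,1)
{D/r/f/Hi, D/r/k/Hi, D/p/f/Hi, D/p/k/Hi} → row (4,3) (4,3) (0,0) (0,0)
{D/r/f/Lo, D/r/k/Lo, D/p/f/Lo, D/p/k/Lo} → row (4,3) (4,3) (4,3) (4,3)
That's 6 distinct rows out of 16 strategies.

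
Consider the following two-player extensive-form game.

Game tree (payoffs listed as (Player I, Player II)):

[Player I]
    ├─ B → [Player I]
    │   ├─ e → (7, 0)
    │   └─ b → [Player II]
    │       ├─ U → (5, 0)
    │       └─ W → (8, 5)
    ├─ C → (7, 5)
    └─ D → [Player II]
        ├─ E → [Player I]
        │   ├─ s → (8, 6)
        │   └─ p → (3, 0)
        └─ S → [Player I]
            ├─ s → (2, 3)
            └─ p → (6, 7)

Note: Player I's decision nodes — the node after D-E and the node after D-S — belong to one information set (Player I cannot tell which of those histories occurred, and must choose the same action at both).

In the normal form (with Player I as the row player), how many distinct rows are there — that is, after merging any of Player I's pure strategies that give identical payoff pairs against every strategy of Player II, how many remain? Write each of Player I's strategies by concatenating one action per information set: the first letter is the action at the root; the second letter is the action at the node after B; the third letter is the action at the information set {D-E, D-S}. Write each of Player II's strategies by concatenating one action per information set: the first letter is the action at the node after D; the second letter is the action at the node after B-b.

Player I has 12 pure strategies: Bes, Bep, Bbs, Bbp, Ces, Cep, Cbs, Cbp, Des, Dep, Dbs, Dbp. Columns: EU, EW, SU, SW.
{Bes, Bep} → row (7,0) (7,0) (7,0) (7,0)
{Bbs, Bbp} → row (5,0) (8,5) (5,0) (8,5)
{Ces, Cep, Cbs, Cbp} → row (7,5) (7,5) (7,5) (7,5)
{Des, Dbs} → row (8,6) (8,6) (2,3) (2,3)
{Dep, Dbp} → row (3,0) (3,0) (6,7) (6,7)
That's 5 distinct rows out of 12 strategies.

5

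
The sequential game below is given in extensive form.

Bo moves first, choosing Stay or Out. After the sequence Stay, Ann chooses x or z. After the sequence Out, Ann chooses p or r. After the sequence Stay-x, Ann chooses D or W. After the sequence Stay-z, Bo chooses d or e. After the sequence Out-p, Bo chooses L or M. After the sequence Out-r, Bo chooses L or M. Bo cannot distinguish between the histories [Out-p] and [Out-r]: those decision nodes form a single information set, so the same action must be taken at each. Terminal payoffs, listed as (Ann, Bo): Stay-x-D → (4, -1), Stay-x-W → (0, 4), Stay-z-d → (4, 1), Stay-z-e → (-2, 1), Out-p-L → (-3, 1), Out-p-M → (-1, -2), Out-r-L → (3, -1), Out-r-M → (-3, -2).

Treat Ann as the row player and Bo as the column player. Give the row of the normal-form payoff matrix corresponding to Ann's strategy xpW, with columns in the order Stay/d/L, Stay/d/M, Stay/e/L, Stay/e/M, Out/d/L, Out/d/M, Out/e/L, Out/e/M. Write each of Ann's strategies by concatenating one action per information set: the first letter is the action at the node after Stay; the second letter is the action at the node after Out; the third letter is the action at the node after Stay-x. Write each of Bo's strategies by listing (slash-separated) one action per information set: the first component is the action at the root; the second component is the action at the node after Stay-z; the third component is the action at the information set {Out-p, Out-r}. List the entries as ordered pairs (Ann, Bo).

vs Stay/d/L: Bo plays Stay → Ann plays x at [Stay] → Ann plays W at [Stay-x] → (0, 4)
vs Stay/d/M: Bo plays Stay → Ann plays x at [Stay] → Ann plays W at [Stay-x] → (0, 4)
vs Stay/e/L: Bo plays Stay → Ann plays x at [Stay] → Ann plays W at [Stay-x] → (0, 4)
vs Stay/e/M: Bo plays Stay → Ann plays x at [Stay] → Ann plays W at [Stay-x] → (0, 4)
vs Out/d/L: Bo plays Out → Ann plays p at [Out] → Bo plays L at [Out-p] → (-3, 1)
vs Out/d/M: Bo plays Out → Ann plays p at [Out] → Bo plays M at [Out-p] → (-1, -2)
vs Out/e/L: Bo plays Out → Ann plays p at [Out] → Bo plays L at [Out-p] → (-3, 1)
vs Out/e/M: Bo plays Out → Ann plays p at [Out] → Bo plays M at [Out-p] → (-1, -2)

(0,4) (0,4) (0,4) (0,4) (-3,1) (-1,-2) (-3,1) (-1,-2)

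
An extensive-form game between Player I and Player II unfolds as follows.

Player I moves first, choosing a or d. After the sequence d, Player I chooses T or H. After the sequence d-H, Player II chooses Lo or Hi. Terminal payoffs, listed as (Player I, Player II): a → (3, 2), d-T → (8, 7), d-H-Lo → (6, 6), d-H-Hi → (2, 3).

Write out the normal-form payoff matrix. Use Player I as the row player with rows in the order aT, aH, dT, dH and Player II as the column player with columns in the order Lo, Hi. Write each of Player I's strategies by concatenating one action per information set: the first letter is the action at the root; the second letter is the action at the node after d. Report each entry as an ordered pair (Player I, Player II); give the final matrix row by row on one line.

Row aT: Lo→(3,2), Hi→(3,2)
Row aH: Lo→(3,2), Hi→(3,2)
Row dT: Lo→(8,7), Hi→(8,7)
Row dH: Lo→(6,6), Hi→(2,3)

aT: (3,2) (3,2) | aH: (3,2) (3,2) | dT: (8,7) (8,7) | dH: (6,6) (2,3)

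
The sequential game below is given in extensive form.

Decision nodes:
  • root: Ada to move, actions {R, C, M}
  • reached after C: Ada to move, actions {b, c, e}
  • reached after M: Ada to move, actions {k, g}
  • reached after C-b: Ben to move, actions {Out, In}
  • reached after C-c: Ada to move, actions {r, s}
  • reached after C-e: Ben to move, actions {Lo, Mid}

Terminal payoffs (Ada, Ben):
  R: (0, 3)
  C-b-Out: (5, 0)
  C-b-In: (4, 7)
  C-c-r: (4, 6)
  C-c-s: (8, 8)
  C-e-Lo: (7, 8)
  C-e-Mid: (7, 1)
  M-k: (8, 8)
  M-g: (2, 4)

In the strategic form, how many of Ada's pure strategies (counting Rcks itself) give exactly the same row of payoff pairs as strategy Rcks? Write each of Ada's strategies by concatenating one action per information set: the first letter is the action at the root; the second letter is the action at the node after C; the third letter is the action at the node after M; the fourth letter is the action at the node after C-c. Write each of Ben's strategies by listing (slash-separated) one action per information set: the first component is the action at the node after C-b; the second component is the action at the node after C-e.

Row for Rcks (columns Out/Lo, Out/Mid, In/Lo, In/Mid): (0,3) (0,3) (0,3) (0,3).
Under Rcks, Ada's choice at the node after C and at the node after M and at the node after C-c can never be reached regardless of what Ben does, so varying those choices leaves every outcome unchanged.
Holding the reachable choices fixed and varying the unreachable ones freely already gives 3 × 2 × 2 = 12 equivalent strategies.
No other strategy reproduces this row, so those 12 are the full class: Rbkr, Rbks, Rbgr, Rbgs, Rckr, Rcks, Rcgr, Rcgs, Rekr, Reks, Regr, Regs.

12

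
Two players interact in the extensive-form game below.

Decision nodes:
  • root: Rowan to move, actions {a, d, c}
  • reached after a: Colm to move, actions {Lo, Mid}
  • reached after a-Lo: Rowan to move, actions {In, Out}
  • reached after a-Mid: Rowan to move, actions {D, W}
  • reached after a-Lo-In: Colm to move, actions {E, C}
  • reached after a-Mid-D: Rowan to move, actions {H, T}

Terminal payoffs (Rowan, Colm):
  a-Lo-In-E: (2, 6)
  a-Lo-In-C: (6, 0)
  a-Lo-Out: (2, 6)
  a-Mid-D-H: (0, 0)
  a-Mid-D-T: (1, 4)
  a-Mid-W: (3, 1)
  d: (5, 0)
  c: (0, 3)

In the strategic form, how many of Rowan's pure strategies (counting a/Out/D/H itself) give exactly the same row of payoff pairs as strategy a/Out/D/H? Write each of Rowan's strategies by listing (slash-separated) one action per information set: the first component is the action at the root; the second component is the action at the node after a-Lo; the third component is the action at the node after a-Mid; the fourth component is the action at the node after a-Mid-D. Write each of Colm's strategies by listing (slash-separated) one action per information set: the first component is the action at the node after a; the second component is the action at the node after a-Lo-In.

Row for a/Out/D/H (columns Lo/E, Lo/C, Mid/E, Mid/C): (2,6) (2,6) (0,0) (0,0).
Every one of Rowan's information sets is on the play path for some reply by Colm when Rowan follows a/Out/D/H.
Changing the action at any of them therefore changes at least one column, so only a/Out/D/H itself gives this row.

1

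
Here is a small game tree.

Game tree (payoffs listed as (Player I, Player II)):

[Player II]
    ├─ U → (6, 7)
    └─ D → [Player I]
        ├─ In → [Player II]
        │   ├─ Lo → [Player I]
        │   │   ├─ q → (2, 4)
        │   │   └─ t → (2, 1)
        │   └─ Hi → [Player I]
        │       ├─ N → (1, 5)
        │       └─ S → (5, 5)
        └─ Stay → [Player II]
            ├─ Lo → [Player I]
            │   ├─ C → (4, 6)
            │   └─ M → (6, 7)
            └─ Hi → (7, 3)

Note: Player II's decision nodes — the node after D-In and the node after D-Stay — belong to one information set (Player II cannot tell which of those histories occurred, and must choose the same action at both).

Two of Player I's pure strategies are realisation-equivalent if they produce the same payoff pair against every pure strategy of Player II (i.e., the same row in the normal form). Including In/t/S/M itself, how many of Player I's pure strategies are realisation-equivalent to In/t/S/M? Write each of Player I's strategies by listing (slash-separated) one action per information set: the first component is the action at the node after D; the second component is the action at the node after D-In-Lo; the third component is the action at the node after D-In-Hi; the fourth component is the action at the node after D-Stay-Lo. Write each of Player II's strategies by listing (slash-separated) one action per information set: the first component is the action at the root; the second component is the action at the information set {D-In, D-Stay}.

2

Row for In/t/S/M (columns U/Lo, U/Hi, D/Lo, D/Hi): (6,7) (6,7) (2,1) (5,5).
Under In/t/S/M, Player I's choice at the node after D-Stay-Lo can never be reached regardless of what Player II does, so varying those choices leaves every outcome unchanged.
Holding the reachable choices fixed and varying the unreachable one freely already gives 2 equivalent strategies.
No other strategy reproduces this row, so those 2 are the full class: In/t/S/C, In/t/S/M.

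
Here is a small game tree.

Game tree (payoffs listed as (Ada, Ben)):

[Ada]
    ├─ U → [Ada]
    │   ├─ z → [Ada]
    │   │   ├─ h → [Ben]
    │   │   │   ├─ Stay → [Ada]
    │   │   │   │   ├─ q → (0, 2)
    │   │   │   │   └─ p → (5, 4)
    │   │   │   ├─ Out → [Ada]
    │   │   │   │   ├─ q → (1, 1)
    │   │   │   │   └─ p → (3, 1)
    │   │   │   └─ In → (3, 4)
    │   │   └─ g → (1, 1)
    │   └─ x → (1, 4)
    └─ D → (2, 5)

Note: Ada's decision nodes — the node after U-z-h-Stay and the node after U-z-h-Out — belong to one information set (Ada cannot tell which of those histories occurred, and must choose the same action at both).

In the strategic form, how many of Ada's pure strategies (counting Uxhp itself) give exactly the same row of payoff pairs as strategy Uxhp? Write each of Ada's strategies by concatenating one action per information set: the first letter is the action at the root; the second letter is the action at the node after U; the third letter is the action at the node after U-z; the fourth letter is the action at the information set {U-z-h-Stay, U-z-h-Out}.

Row for Uxhp (columns Stay, Out, In): (1,4) (1,4) (1,4).
Under Uxhp, Ada's choice at the node after U-z and at the information set {U-z-h-Stay, U-z-h-Out} can never be reached regardless of what Ben does, so varying those choices leaves every outcome unchanged.
Holding the reachable choices fixed and varying the unreachable ones freely already gives 2 × 2 = 4 equivalent strategies.
No other strategy reproduces this row, so those 4 are the full class: Uxhq, Uxhp, Uxgq, Uxgp.

4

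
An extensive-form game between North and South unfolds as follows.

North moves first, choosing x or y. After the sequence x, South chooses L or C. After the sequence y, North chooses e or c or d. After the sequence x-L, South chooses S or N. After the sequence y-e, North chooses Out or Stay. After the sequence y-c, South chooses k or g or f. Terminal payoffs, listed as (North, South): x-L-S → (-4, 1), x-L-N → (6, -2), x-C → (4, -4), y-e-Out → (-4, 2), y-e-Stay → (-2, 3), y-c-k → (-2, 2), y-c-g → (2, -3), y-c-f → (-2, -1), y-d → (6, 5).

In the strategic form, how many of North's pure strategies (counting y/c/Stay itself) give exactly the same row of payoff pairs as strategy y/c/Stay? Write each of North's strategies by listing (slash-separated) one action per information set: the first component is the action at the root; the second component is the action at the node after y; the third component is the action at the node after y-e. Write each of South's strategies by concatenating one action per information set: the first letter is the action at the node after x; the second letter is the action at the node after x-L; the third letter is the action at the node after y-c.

2

Row for y/c/Stay (columns LSk, LSg, LSf, LNk, LNg, LNf, CSk, CSg, CSf, CNk, CNg, CNf): (-2,2) (2,-3) (-2,-1) (-2,2) (2,-3) (-2,-1) (-2,2) (2,-3) (-2,-1) (-2,2) (2,-3) (-2,-1).
Under y/c/Stay, North's choice at the node after y-e can never be reached regardless of what South does, so varying those choices leaves every outcome unchanged.
Holding the reachable choices fixed and varying the unreachable one freely already gives 2 equivalent strategies.
No other strategy reproduces this row, so those 2 are the full class: y/c/Out, y/c/Stay.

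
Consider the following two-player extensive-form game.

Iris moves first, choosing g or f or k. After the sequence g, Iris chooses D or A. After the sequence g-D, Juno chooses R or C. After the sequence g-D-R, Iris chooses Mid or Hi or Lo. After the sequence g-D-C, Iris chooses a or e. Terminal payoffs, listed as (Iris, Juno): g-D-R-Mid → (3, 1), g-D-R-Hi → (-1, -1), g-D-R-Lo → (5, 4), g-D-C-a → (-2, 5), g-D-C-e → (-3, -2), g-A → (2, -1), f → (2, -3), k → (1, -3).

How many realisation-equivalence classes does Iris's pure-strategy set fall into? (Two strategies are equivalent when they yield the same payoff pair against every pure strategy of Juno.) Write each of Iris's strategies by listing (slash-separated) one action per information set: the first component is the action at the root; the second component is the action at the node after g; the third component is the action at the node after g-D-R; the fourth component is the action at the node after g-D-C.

Iris has 36 pure strategies: g/D/Mid/a, g/D/Mid/e, g/D/Hi/a, g/D/Hi/e, g/D/Lo/a, g/D/Lo/e, g/A/Mid/a, g/A/Mid/e, g/A/Hi/a, g/A/Hi/e, g/A/Lo/a, g/A/Lo/e, f/D/Mid/a, f/D/Mid/e, f/D/Hi/a, f/D/Hi/e, f/D/Lo/a, f/D/Lo/e, f/A/Mid/a, f/A/Mid/e, f/A/Hi/a, f/A/Hi/e, f/A/Lo/a, f/A/Lo/e, k/D/Mid/a, k/D/Mid/e, k/D/Hi/a, k/D/Hi/e, k/D/Lo/a, k/D/Lo/e, k/A/Mid/a, k/A/Mid/e, k/A/Hi/a, k/A/Hi/e, k/A/Lo/a, k/A/Lo/e. Columns: R, C.
{g/D/Mid/a} → row (3,1) (-2,5)
{g/D/Mid/e} → row (3,1) (-3,-2)
{g/D/Hi/a} → row (-1,-1) (-2,5)
{g/D/Hi/e} → row (-1,-1) (-3,-2)
{g/D/Lo/a} → row (5,4) (-2,5)
{g/D/Lo/e} → row (5,4) (-3,-2)
{g/A/Mid/a, g/A/Mid/e, g/A/Hi/a, g/A/Hi/e, g/A/Lo/a, g/A/Lo/e} → row (2,-1) (2,-1)
{f/D/Mid/a, f/D/Mid/e, f/D/Hi/a, f/D/Hi/e, f/D/Lo/a, f/D/Lo/e, f/A/Mid/a, f/A/Mid/e, f/A/Hi/a, f/A/Hi/e, f/A/Lo/a, f/A/Lo/e} → row (2,-3) (2,-3)
{k/D/Mid/a, k/D/Mid/e, k/D/Hi/a, k/D/Hi/e, k/D/Lo/a, k/D/Lo/e, k/A/Mid/a, k/A/Mid/e, k/A/Hi/a, k/A/Hi/e, k/A/Lo/a, k/A/Lo/e} → row (1,-3) (1,-3)
That's 9 distinct rows out of 36 strategies.

9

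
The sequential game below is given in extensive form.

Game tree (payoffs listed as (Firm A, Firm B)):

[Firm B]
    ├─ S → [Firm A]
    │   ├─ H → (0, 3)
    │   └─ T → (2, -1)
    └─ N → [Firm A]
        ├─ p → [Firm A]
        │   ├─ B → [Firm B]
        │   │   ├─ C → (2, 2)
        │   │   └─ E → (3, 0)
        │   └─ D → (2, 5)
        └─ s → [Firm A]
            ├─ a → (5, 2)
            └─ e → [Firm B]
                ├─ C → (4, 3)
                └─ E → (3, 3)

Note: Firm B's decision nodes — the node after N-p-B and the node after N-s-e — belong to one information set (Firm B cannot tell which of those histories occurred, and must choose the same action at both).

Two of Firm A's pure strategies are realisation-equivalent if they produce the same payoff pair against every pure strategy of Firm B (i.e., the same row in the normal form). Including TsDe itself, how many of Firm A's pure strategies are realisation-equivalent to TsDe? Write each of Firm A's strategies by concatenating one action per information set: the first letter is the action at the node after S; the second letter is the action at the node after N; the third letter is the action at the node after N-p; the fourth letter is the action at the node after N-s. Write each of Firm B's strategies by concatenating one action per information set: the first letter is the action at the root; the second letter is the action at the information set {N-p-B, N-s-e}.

Row for TsDe (columns SC, SE, NC, NE): (2,-1) (2,-1) (4,3) (3,3).
Under TsDe, Firm A's choice at the node after N-p can never be reached regardless of what Firm B does, so varying those choices leaves every outcome unchanged.
Holding the reachable choices fixed and varying the unreachable one freely already gives 2 equivalent strategies.
No other strategy reproduces this row, so those 2 are the full class: TsBe, TsDe.

2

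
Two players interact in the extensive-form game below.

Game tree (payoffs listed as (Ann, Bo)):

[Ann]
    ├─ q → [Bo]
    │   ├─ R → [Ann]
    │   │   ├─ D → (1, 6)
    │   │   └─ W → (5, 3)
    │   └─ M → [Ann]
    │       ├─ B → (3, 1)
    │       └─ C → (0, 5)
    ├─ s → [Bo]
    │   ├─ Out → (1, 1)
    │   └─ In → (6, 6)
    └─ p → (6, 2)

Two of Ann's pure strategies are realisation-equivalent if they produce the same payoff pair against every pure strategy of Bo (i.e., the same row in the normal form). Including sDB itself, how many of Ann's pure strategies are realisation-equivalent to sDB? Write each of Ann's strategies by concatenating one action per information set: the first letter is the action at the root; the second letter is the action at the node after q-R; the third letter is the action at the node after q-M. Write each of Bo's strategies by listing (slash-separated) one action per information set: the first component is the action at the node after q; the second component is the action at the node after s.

Row for sDB (columns R/Out, R/In, M/Out, M/In): (1,1) (6,6) (1,1) (6,6).
Under sDB, Ann's choice at the node after q-R and at the node after q-M can never be reached regardless of what Bo does, so varying those choices leaves every outcome unchanged.
Holding the reachable choices fixed and varying the unreachable ones freely already gives 2 × 2 = 4 equivalent strategies.
No other strategy reproduces this row, so those 4 are the full class: sDB, sDC, sWB, sWC.

4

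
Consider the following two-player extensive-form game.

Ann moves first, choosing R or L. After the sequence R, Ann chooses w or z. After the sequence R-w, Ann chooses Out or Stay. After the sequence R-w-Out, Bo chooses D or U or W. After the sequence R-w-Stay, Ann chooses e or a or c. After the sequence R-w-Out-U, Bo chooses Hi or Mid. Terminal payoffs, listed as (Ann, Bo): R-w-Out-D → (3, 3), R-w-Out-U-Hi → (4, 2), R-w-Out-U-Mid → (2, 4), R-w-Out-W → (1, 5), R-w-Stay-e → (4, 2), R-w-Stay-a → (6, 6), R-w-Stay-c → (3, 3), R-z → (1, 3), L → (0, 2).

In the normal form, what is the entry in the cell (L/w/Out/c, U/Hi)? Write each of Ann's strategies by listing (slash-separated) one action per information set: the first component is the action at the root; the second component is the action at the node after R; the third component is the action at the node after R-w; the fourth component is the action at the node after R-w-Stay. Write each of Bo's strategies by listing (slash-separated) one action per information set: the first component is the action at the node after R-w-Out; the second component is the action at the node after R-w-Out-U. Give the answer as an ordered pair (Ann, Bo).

Trace the play path from the root:
  Ann plays L
→ terminal payoff (0, 2).
(Ann's choice at the node after R is never reached on this path, so it doesn't affect the outcome.)

(0, 2)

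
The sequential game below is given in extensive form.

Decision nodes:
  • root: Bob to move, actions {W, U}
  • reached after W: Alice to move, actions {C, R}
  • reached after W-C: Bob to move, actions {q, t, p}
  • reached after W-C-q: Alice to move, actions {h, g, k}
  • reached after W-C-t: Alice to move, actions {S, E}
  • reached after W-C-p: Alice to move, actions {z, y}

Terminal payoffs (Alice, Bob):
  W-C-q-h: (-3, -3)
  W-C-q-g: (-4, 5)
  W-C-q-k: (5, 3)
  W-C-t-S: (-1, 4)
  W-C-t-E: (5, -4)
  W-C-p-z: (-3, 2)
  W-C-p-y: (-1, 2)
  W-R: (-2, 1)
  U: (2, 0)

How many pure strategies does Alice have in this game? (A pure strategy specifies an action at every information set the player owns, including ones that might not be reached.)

Alice owns the node after W with actions {C, R} — two choices.
Alice owns the node after W-C-q with actions {h, g, k} — three choices.
Alice owns the node after W-C-t with actions {S, E} — two choices.
Alice owns the node after W-C-p with actions {z, y} — two choices.
A pure strategy fixes one action at each information set independently, so the count is the product 2 × 3 × 2 × 2 = 24.

24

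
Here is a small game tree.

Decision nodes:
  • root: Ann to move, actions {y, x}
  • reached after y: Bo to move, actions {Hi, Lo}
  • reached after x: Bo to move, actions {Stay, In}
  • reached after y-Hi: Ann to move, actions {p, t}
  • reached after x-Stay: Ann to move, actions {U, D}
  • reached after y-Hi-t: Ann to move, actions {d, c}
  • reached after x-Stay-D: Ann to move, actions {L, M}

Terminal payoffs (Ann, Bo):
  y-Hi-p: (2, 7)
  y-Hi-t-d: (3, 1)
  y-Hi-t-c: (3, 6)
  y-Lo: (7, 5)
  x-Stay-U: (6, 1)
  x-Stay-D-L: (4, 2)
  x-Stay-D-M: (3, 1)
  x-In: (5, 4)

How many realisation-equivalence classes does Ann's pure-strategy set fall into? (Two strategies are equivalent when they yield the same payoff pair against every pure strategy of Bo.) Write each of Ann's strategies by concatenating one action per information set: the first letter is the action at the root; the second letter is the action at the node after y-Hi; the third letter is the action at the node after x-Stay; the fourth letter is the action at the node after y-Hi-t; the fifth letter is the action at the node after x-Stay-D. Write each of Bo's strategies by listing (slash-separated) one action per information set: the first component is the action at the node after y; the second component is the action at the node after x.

6

Ann has 32 pure strategies: ypUdL, ypUdM, ypUcL, ypUcM, ypDdL, ypDdM, ypDcL, ypDcM, ytUdL, ytUdM, ytUcL, ytUcM, ytDdL, ytDdM, ytDcL, ytDcM, xpUdL, xpUdM, xpUcL, xpUcM, xpDdL, xpDdM, xpDcL, xpDcM, xtUdL, xtUdM, xtUcL, xtUcM, xtDdL, xtDdM, xtDcL, xtDcM. Columns: Hi/Stay, Hi/In, Lo/Stay, Lo/In.
{ypUdL, ypUdM, ypUcL, ypUcM, ypDdL, ypDdM, ypDcL, ypDcM} → row (2,7) (2,7) (7,5) (7,5)
{ytUdL, ytUdM, ytDdL, ytDdM} → row (3,1) (3,1) (7,5) (7,5)
{ytUcL, ytUcM, ytDcL, ytDcM} → row (3,6) (3,6) (7,5) (7,5)
{xpUdL, xpUdM, xpUcL, xpUcM, xtUdL, xtUdM, xtUcL, xtUcM} → row (6,1) (5,4) (6,1) (5,4)
{xpDdL, xpDcL, xtDdL, xtDcL} → row (4,2) (5,4) (4,2) (5,4)
{xpDdM, xpDcM, xtDdM, xtDcM} → row (3,1) (5,4) (3,1) (5,4)
That's 6 distinct rows out of 32 strategies.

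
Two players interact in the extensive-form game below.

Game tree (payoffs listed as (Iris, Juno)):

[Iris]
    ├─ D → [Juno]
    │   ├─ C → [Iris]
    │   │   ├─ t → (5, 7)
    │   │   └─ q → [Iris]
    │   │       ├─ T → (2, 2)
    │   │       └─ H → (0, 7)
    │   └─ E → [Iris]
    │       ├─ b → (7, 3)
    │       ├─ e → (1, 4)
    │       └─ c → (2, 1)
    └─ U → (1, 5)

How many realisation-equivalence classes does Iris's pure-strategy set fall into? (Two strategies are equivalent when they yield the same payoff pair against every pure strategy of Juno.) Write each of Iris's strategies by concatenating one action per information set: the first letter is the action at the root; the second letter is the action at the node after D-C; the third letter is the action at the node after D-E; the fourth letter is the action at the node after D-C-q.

10

Iris has 24 pure strategies: DtbT, DtbH, DteT, DteH, DtcT, DtcH, DqbT, DqbH, DqeT, DqeH, DqcT, DqcH, UtbT, UtbH, UteT, UteH, UtcT, UtcH, UqbT, UqbH, UqeT, UqeH, UqcT, UqcH. Columns: C, E.
{DtbT, DtbH} → row (5,7) (7,3)
{DteT, DteH} → row (5,7) (1,4)
{DtcT, DtcH} → row (5,7) (2,1)
{DqbT} → row (2,2) (7,3)
{DqbH} → row (0,7) (7,3)
{DqeT} → row (2,2) (1,4)
{DqeH} → row (0,7) (1,4)
{DqcT} → row (2,2) (2,1)
{DqcH} → row (0,7) (2,1)
{UtbT, UtbH, UteT, UteH, UtcT, UtcH, UqbT, UqbH, UqeT, UqeH, UqcT, UqcH} → row (1,5) (1,5)
That's 10 distinct rows out of 24 strategies.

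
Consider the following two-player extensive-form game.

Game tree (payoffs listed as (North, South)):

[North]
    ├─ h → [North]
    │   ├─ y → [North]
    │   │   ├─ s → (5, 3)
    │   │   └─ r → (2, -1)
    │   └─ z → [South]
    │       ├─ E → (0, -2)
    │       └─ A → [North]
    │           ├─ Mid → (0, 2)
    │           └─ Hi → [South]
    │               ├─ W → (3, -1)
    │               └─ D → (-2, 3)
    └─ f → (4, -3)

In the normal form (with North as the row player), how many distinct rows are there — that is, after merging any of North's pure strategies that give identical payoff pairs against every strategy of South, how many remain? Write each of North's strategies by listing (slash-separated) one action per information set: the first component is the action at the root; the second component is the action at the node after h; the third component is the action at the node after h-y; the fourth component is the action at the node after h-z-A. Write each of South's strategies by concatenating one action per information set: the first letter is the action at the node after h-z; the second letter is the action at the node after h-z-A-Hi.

North has 16 pure strategies: h/y/s/Mid, h/y/s/Hi, h/y/r/Mid, h/y/r/Hi, h/z/s/Mid, h/z/s/Hi, h/z/r/Mid, h/z/r/Hi, f/y/s/Mid, f/y/s/Hi, f/y/r/Mid, f/y/r/Hi, f/z/s/Mid, f/z/s/Hi, f/z/r/Mid, f/z/r/Hi. Columns: EW, ED, AW, AD.
{h/y/s/Mid, h/y/s/Hi} → row (5,3) (5,3) (5,3) (5,3)
{h/y/r/Mid, h/y/r/Hi} → row (2,-1) (2,-1) (2,-1) (2,-1)
{h/z/s/Mid, h/z/r/Mid} → row (0,-2) (0,-2) (0,2) (0,2)
{h/z/s/Hi, h/z/r/Hi} → row (0,-2) (0,-2) (3,-1) (-2,3)
{f/y/s/Mid, f/y/s/Hi, f/y/r/Mid, f/y/r/Hi, f/z/s/Mid, f/z/s/Hi, f/z/r/Mid, f/z/r/Hi} → row (4,-3) (4,-3) (4,-3) (4,-3)
That's 5 distinct rows out of 16 strategies.

5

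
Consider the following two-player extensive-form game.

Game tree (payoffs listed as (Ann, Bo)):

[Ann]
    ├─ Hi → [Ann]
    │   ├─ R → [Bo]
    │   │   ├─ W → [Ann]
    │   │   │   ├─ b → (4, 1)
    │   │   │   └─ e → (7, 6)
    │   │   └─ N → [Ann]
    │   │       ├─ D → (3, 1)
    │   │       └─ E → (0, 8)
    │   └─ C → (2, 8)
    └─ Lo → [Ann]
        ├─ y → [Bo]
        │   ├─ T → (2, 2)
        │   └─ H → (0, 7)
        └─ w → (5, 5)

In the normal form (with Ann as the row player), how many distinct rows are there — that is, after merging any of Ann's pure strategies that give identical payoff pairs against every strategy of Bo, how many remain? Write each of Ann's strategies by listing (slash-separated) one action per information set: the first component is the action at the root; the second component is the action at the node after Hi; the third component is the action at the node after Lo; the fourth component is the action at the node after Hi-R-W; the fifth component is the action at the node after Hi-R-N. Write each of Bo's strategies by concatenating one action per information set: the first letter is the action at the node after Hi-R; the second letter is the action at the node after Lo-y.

Ann has 32 pure strategies: Hi/R/y/b/D, Hi/R/y/b/E, Hi/R/y/e/D, Hi/R/y/e/E, Hi/R/w/b/D, Hi/R/w/b/E, Hi/R/w/e/D, Hi/R/w/e/E, Hi/C/y/b/D, Hi/C/y/b/E, Hi/C/y/e/D, Hi/C/y/e/E, Hi/C/w/b/D, Hi/C/w/b/E, Hi/C/w/e/D, Hi/C/w/e/E, Lo/R/y/b/D, Lo/R/y/b/E, Lo/R/y/e/D, Lo/R/y/e/E, Lo/R/w/b/D, Lo/R/w/b/E, Lo/R/w/e/D, Lo/R/w/e/E, Lo/C/y/b/D, Lo/C/y/b/E, Lo/C/y/e/D, Lo/C/y/e/E, Lo/C/w/b/D, Lo/C/w/b/E, Lo/C/w/e/D, Lo/C/w/e/E. Columns: WT, WH, NT, NH.
{Hi/R/y/b/D, Hi/R/w/b/D} → row (4,1) (4,1) (3,1) (3,1)
{Hi/R/y/b/E, Hi/R/w/b/E} → row (4,1) (4,1) (0,8) (0,8)
{Hi/R/y/e/D, Hi/R/w/e/D} → row (7,6) (7,6) (3,1) (3,1)
{Hi/R/y/e/E, Hi/R/w/e/E} → row (7,6) (7,6) (0,8) (0,8)
{Hi/C/y/b/D, Hi/C/y/b/E, Hi/C/y/e/D, Hi/C/y/e/E, Hi/C/w/b/D, Hi/C/w/b/E, Hi/C/w/e/D, Hi/C/w/e/E} → row (2,8) (2,8) (2,8) (2,8)
{Lo/R/y/b/D, Lo/R/y/b/E, Lo/R/y/e/D, Lo/R/y/e/E, Lo/C/y/b/D, Lo/C/y/b/E, Lo/C/y/e/D, Lo/C/y/e/E} → row (2,2) (0,7) (2,2) (0,7)
{Lo/R/w/b/D, Lo/R/w/b/E, Lo/R/w/e/D, Lo/R/w/e/E, Lo/C/w/b/D, Lo/C/w/b/E, Lo/C/w/e/D, Lo/C/w/e/E} → row (5,5) (5,5) (5,5) (5,5)
That's 7 distinct rows out of 32 strategies.

7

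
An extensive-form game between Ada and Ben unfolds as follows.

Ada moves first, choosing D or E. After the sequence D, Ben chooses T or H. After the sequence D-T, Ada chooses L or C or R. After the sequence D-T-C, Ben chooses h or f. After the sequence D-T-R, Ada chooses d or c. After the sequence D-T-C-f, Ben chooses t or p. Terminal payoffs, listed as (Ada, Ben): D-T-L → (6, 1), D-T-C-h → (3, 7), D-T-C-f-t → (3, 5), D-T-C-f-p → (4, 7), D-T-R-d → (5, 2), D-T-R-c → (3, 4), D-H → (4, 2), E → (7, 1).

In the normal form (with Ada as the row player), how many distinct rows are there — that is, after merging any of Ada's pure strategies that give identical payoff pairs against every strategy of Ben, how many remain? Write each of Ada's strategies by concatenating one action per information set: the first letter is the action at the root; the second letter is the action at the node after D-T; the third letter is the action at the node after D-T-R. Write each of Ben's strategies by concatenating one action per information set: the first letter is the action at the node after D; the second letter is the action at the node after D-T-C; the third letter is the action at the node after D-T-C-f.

5

Ada has 12 pure strategies: DLd, DLc, DCd, DCc, DRd, DRc, ELd, ELc, ECd, ECc, ERd, ERc. Columns: Tht, Thp, Tft, Tfp, Hht, Hhp, Hft, Hfp.
{DLd, DLc} → row (6,1) (6,1) (6,1) (6,1) (4,2) (4,2) (4,2) (4,2)
{DCd, DCc} → row (3,7) (3,7) (3,5) (4,7) (4,2) (4,2) (4,2) (4,2)
{DRd} → row (5,2) (5,2) (5,2) (5,2) (4,2) (4,2) (4,2) (4,2)
{DRc} → row (3,4) (3,4) (3,4) (3,4) (4,2) (4,2) (4,2) (4,2)
{ELd, ELc, ECd, ECc, ERd, ERc} → row (7,1) (7,1) (7,1) (7,1) (7,1) (7,1) (7,1) (7,1)
That's 5 distinct rows out of 12 strategies.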